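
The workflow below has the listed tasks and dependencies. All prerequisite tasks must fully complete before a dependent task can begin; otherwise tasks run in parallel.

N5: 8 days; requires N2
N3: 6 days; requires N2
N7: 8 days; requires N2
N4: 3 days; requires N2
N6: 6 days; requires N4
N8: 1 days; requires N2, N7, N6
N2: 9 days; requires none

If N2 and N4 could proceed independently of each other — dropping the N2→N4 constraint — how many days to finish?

With the dependency in place, N2→N4→N6→N8 = 9+3+6+1 = 19 sets the finish at 19 days.
Without N2→N4, N4's earliest start moves from 9 to 0.
New critical path: N2→N7→N8 = 9+8+1 = 18 ⇒ 18 days.

18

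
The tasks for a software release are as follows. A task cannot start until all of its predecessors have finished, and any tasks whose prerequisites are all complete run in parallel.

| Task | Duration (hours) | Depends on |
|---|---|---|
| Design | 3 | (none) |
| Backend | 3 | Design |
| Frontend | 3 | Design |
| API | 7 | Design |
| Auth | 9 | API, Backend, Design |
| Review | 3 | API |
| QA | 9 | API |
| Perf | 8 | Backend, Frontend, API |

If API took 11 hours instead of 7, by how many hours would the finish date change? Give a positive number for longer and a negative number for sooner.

Critical path before the change: Design→API→Auth = 3+7+9 = 19 giving 19 hours.
Since API is critical, the +4 change carries straight to that chain (now 23 hours).
That remains the longest chain; total 23 hours.
Change in finish: 23 − 19 = +4 hours.

4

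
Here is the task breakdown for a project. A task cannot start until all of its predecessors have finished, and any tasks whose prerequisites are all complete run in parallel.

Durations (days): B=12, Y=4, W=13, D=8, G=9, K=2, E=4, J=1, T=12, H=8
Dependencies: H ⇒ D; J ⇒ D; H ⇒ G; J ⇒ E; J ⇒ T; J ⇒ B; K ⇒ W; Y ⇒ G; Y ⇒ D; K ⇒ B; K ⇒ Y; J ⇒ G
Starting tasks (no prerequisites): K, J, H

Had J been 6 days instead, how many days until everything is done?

18

Critical path before the change: H→G = 8+9 = 17 giving 17 days.
The longest path through J is only 13 days, so J has float 4.
Now J→T = 6+12 = 18 is longest, so the finish becomes 18 days.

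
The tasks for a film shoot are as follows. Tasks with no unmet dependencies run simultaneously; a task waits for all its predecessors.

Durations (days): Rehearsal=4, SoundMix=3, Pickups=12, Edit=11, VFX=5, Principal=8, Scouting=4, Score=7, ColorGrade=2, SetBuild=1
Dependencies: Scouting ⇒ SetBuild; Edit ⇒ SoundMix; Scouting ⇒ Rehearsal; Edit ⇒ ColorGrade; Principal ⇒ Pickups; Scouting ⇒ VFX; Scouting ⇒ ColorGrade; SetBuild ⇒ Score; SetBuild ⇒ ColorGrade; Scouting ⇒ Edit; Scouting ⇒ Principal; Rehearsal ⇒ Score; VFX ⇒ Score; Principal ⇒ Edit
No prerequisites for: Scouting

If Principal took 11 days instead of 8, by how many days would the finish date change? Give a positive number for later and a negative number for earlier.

3

Critical path before the change: Scouting→Principal→Edit→SoundMix = 4+8+11+3 = 26 giving 26 days.
Since Principal is critical, the +3 change carries straight to that chain (now 29 days).
The critical path is still Scouting→Principal→Edit→SoundMix; finish is now 29 days.
Change in finish: 29 − 26 = +3 days.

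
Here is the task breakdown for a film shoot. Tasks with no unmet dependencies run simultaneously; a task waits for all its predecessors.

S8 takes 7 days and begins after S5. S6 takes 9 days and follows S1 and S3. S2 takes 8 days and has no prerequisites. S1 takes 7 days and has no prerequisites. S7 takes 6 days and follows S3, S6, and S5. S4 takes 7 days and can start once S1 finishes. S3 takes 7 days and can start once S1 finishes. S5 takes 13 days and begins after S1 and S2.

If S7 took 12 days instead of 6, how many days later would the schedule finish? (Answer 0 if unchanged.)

6

The binding path is S1→S3→S6→S7 = 7+7+9+6 = 29; finish at 29 days.
Since S7 is critical, the +6 change carries straight to that chain (now 35 days).
That remains the longest chain; total 35 days.
Change in finish: 35 − 29 = +6 days.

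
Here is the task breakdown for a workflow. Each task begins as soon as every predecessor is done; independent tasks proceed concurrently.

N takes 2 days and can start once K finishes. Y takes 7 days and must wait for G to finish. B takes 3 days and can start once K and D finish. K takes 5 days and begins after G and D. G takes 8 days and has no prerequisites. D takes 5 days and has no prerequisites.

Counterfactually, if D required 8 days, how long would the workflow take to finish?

Actual critical path: G→K→B = 8+5+3 = 16 ⇒ 16 days.
D has 3 days of float (longest path through it is 13).
The critical path is still G→K→B; finish is now 16 days.

16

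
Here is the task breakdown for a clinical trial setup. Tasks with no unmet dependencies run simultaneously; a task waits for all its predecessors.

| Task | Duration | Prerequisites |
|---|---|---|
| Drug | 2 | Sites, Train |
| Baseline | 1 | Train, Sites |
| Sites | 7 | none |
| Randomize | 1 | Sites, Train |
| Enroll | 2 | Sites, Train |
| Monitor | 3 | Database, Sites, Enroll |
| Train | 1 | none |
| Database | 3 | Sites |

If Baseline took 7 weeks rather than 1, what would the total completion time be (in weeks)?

Actual critical path: Sites→Database→Monitor = 7+3+3 = 13 ⇒ 13 weeks.
Baseline is off the critical path — its longest chain is 8 weeks, giving 5 of slack.
New critical path: Sites→Baseline = 7+7 = 14 ⇒ 14 weeks.

14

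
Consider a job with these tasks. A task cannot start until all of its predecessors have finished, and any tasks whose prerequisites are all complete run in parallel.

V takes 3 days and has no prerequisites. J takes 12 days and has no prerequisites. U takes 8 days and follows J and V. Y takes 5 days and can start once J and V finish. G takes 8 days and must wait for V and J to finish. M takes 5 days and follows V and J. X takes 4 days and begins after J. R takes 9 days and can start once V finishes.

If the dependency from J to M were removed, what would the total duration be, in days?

Before: longest chain J→U = 12+8 = 20, finish 20.
Without J→M, M's earliest start moves from 12 to 3.
New critical path: J→U = 12+8 = 20 ⇒ 20 days.

20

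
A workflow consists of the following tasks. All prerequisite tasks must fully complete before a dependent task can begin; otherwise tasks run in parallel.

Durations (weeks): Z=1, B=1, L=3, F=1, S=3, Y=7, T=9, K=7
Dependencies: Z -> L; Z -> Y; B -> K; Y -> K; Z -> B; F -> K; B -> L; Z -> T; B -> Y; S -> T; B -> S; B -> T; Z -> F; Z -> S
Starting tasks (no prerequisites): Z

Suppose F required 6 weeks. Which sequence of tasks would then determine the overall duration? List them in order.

Z, B, Y, K

Actual critical path: Z→B→Y→K = 1+1+7+7 = 16 ⇒ 16 weeks.
The longest path through F is only 9 weeks, so F has float 7.
The critical path is still Z→B→Y→K; finish is now 16 weeks.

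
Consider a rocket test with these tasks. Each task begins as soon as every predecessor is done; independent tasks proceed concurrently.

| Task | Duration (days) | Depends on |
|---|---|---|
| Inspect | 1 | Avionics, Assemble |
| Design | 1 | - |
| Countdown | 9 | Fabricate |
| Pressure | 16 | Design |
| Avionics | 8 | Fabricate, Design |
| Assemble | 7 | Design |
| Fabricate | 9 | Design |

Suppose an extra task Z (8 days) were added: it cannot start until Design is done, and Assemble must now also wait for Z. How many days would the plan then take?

Originally the plan takes 19 days.
With Z inserted, Assemble now waits for max(Design, Z).
New critical path: Design→Fabricate→Avionics→Inspect = 1+9+8+1 = 19 ⇒ 19 days.

19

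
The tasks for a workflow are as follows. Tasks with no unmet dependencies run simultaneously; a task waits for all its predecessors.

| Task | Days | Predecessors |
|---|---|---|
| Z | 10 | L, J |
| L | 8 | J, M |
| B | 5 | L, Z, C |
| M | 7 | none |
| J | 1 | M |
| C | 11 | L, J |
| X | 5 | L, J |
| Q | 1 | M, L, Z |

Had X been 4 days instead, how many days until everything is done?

32

As given, the longest chain is M→J→L→C→B = 7+1+8+11+5 = 32, so the finish is 32 days.
The longest path through X is only 21 days, so X has float 11.
That remains the longest chain; total 32 days.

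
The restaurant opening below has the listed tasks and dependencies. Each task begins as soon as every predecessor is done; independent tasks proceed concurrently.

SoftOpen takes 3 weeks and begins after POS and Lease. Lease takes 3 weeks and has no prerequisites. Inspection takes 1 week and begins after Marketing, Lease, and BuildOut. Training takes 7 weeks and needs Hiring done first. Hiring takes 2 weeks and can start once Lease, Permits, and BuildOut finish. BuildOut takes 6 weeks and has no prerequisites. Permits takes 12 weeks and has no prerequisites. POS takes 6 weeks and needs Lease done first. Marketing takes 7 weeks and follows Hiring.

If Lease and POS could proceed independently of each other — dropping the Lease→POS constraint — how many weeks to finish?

With the dependency in place, Permits→Hiring→Marketing→Inspection = 12+2+7+1 = 22 sets the finish at 22 weeks.
Without Lease→POS, POS's earliest start moves from 3 to 0.
The longest chain is now Permits→Hiring→Marketing→Inspection = 12+2+7+1 = 22, so the project takes 22 weeks.

22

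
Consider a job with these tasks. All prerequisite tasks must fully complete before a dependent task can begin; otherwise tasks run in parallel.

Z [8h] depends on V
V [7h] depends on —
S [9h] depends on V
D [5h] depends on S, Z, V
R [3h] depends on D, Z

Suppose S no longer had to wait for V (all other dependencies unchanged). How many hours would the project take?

Before: longest chain V→S→D→R = 7+9+5+3 = 24, finish 24.
Without V→S, S's earliest start moves from 7 to 0.
New critical path: V→Z→D→R = 7+8+5+3 = 23 ⇒ 23 hours.

23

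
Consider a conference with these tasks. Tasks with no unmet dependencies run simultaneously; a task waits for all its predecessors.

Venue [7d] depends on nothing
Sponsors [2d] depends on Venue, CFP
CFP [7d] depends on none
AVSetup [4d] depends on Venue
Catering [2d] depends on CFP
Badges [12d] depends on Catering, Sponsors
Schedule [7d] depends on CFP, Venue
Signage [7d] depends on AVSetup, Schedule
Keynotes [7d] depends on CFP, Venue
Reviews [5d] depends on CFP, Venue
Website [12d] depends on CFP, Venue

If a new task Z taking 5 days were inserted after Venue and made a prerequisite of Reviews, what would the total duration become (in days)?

21

Originally the job takes 21 days.
With Z inserted, Reviews now waits for max(CFP, Venue, Z).
New critical path: Venue→Schedule→Signage = 7+7+7 = 21 ⇒ 21 days.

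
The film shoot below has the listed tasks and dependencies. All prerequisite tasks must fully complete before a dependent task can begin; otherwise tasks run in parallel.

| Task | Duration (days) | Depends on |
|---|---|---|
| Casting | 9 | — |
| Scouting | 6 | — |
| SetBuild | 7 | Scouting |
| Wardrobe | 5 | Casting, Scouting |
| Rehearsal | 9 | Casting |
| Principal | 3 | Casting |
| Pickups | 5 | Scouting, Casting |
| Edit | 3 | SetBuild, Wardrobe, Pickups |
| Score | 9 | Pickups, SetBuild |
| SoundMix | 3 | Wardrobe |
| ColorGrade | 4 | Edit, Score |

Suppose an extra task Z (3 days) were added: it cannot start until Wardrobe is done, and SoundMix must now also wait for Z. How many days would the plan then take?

Originally the plan takes 27 days.
With Z inserted, SoundMix now waits for max(Wardrobe, Z).
New critical path: Casting→Pickups→Score→ColorGrade = 9+5+9+4 = 27 ⇒ 27 days.

27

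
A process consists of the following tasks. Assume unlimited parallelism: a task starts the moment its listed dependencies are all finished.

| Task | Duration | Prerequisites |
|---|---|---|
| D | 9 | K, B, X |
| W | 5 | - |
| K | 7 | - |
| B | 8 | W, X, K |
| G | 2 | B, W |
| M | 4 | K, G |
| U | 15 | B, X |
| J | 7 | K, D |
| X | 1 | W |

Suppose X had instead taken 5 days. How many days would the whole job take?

34

Baseline: K→B→D→J = 7+8+9+7 = 31 → 31 days.
X is off the critical path — its longest chain is 30 days, giving 1 of slack.
Now W→X→B→D→J = 5+5+8+9+7 = 34 is longest, so the finish becomes 34 days.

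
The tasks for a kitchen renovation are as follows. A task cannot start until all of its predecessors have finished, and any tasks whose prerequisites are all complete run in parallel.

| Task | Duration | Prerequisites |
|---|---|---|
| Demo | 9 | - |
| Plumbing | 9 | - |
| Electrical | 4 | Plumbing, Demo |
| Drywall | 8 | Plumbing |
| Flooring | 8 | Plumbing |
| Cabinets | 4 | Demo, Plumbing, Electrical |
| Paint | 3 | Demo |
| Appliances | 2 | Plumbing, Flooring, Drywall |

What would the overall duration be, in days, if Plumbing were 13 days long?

Critical path before the change: Plumbing→Drywall→Appliances = 9+8+2 = 19 giving 19 days.
Plumbing is on the critical path; changing it to 13 makes that path 23 days.
No other chain overtakes it, so the finish is 23 days.

23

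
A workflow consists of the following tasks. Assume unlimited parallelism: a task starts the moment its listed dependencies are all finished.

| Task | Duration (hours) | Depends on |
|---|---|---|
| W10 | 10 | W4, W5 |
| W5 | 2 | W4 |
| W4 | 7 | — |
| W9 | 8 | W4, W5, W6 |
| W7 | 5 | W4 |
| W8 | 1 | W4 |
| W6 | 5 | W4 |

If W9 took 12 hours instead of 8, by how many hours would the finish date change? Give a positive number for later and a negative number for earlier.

As given, the longest chain is W4→W6→W9 = 7+5+8 = 20, so the finish is 20 hours.
Since W9 is critical, the +4 change carries straight to that chain (now 24 hours).
That remains the longest chain; total 24 hours.
Change in finish: 24 − 20 = +4 hours.

4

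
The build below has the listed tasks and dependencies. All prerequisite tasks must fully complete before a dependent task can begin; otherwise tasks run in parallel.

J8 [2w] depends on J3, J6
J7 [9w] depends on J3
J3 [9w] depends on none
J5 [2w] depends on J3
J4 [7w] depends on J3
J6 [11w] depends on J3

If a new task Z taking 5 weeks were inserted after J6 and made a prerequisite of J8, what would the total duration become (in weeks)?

Originally the build takes 22 weeks.
With Z inserted, J8 now waits for max(J3, J6, Z).
New critical path: J3→J6→Z→J8 = 9+11+5+2 = 27 ⇒ 27 weeks.

27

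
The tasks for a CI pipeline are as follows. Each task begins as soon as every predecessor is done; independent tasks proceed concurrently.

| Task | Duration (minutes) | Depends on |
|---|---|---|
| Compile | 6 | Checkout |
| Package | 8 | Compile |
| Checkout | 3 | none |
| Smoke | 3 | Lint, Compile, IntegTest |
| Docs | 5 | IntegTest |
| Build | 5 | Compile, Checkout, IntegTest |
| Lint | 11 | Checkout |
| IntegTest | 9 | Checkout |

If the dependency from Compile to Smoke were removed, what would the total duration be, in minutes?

Original critical path: Checkout→Compile→Package = 3+6+8 = 17 ⇒ 17 minutes.
Dropping Compile→Smoke doesn't change Smoke's earliest start (14); another predecessor still binds.
After: Checkout→Compile→Package = 3+6+8 = 17 → 17 minutes.

17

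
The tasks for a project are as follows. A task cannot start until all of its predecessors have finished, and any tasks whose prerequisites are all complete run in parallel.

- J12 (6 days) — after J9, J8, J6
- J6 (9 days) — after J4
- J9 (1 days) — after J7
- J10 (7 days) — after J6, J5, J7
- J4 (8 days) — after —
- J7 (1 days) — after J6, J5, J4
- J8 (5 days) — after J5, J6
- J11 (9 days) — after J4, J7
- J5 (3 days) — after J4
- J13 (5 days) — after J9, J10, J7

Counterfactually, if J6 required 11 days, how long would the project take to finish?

Baseline: J4→J6→J7→J10→J13 = 8+9+1+7+5 = 30 → 30 days.
J6 lies on that path, so at 11 days the path becomes 32 days.
The critical path is still J4→J6→J7→J10→J13; finish is now 32 days.

32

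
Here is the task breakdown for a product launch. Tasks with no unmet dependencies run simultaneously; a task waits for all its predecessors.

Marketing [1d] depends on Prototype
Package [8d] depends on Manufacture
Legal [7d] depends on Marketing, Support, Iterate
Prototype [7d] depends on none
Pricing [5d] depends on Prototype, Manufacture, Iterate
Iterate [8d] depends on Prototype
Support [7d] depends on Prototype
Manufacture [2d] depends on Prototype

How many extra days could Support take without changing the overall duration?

The longest chain is Prototype→Iterate→Legal = 7+8+7 = 22; overall finish 22 days.
Support finishes as early as 14 and must finish by 15.
Slack of Support = 8 − 7 = 1 day.

1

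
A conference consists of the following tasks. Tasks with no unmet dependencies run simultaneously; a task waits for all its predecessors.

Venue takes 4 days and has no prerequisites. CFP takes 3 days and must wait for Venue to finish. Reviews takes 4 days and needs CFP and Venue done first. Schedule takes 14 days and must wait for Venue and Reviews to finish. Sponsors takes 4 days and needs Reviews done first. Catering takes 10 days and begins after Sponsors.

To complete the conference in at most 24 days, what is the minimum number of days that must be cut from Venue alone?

Current finish: 25 days; target: 24.
Venue is on every critical path, so each day cut from Venue cuts the finish by one (this holds down to a finish of 22).
Need 25 − 24 = 1 day off Venue → Venue becomes 3 days, finish becomes 24.

1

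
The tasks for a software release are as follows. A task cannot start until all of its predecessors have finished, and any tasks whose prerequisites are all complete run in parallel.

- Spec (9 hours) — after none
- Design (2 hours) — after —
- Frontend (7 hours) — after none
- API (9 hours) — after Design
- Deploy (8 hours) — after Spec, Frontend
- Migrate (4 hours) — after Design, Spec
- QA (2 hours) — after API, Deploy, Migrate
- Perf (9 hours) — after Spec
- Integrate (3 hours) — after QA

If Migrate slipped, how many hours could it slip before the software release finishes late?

Spec→Deploy→QA→Integrate = 9+8+2+3 = 22 sets the makespan at 22 hours.
Migrate finishes as early as 13 and must finish by 17.
So Migrate can slip 17 − 13 = 4 hours.

4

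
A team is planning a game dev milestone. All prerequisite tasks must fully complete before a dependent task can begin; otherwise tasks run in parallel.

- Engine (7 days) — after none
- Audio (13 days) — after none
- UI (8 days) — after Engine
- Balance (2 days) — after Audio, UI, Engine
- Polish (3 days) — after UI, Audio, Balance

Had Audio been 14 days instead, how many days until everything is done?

Critical path before the change: Engine→UI→Balance→Polish = 7+8+2+3 = 20 giving 20 days.
The longest path through Audio is only 18 days, so Audio has float 2.
No other chain overtakes it, so the finish is 20 days.

20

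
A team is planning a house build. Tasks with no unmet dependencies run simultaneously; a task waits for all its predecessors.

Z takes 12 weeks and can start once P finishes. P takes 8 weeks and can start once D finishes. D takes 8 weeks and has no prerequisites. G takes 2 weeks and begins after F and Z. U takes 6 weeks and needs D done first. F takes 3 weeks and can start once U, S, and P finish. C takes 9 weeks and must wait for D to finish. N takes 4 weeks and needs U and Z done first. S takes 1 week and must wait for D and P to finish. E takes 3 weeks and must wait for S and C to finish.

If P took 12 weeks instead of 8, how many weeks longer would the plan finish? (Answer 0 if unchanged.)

4

Baseline: D→P→Z→N = 8+8+12+4 = 32 → 32 weeks.
Since P is critical, the +4 change carries straight to that chain (now 36 weeks).
No other chain overtakes it, so the finish is 36 weeks.
Change in finish: 36 − 32 = +4 weeks.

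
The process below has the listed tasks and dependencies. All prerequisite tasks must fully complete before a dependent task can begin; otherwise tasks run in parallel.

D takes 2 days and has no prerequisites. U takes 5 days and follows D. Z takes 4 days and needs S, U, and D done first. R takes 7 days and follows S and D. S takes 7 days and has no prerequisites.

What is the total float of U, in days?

Critical path: S→R = 7+7 = 14, so the finish is 14 days.
U finishes as early as 7 and must finish by 10.
Slack of U = 5 − 2 = 3 days.

3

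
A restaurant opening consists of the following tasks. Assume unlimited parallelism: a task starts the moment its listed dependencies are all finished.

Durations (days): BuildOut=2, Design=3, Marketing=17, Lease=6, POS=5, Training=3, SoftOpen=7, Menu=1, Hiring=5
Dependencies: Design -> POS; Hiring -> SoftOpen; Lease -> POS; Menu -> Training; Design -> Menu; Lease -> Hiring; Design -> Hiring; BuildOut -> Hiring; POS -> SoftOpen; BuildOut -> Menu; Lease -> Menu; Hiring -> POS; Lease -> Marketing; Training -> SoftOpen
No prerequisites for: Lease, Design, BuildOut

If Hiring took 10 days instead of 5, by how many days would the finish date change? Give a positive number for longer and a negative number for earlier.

Actual critical path: Lease→Hiring→POS→SoftOpen = 6+5+5+7 = 23 ⇒ 23 days.
Hiring is on the critical path; changing it to 10 makes that path 28 days.
No other chain overtakes it, so the finish is 28 days.
Change in finish: 28 − 23 = +5 days.

5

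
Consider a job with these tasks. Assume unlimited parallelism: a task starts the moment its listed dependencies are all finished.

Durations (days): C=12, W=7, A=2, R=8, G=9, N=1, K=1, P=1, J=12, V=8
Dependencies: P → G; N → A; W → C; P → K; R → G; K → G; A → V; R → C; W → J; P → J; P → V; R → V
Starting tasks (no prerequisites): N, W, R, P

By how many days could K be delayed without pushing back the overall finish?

The longest chain is R→C = 8+12 = 20; overall finish 20 days.
Longest path through K: 11 days (earliest finish 2, latest finish 11).
Float = 20 − 11 = 9.

9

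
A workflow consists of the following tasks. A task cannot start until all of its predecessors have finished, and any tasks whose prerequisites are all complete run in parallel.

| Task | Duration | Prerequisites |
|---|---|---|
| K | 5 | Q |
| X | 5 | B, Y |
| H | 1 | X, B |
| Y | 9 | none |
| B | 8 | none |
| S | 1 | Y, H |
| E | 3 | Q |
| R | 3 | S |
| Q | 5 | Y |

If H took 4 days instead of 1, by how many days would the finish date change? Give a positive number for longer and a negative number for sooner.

As given, the longest chain is Y→X→H→S→R = 9+5+1+1+3 = 19, so the finish is 19 days.
H is on the critical path; changing it to 4 makes that path 22 days.
That remains the longest chain; total 22 days.
Change in finish: 22 − 19 = +3 days.

3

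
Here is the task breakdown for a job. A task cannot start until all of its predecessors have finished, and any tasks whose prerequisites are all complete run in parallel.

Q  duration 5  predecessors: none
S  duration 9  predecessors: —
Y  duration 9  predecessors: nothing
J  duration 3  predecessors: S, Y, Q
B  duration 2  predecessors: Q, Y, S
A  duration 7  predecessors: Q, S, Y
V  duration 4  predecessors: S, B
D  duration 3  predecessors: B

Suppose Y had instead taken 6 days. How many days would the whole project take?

Baseline: Y→A = 9+7 = 16 → 16 days.
Since Y is critical, the -3 change carries straight to that chain (now 13 days).
New critical path: S→A = 9+7 = 16 ⇒ 16 days.

16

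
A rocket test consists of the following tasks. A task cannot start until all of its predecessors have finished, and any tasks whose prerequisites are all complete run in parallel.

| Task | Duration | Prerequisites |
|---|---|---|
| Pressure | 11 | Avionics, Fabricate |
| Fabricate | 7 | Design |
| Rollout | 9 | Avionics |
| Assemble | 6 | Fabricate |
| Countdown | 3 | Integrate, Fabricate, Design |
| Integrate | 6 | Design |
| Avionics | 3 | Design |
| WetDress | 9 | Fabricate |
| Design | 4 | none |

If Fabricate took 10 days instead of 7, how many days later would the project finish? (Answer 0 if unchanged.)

Baseline: Design→Fabricate→Pressure = 4+7+11 = 22 → 22 days.
Since Fabricate is critical, the +3 change carries straight to that chain (now 25 days).
That remains the longest chain; total 25 days.
Change in finish: 25 − 22 = +3 days.

3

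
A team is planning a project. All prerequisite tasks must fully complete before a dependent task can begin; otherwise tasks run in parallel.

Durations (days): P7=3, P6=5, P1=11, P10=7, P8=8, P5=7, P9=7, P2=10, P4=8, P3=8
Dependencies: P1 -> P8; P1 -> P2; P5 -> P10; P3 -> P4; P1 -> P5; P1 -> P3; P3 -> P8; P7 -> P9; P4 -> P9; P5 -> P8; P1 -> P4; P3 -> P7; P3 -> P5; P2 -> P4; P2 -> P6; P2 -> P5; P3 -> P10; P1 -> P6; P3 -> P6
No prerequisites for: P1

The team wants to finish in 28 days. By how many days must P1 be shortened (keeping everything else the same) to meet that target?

8

Current finish: 36 days; target: 28.
P1 is on every critical path, so each day cut from P1 cuts the finish by one (this holds down to a finish of 26).
Need 36 − 28 = 8 days off P1 → P1 becomes 3 days, finish becomes 28.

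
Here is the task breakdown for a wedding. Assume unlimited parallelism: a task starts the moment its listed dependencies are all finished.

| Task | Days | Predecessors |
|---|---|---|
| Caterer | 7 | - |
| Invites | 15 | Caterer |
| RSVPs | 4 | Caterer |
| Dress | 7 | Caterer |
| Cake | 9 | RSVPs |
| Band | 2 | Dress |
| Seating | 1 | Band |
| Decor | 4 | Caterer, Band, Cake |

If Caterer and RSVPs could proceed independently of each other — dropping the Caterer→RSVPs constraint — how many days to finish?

22

Before: longest chain Caterer→RSVPs→Cake→Decor = 7+4+9+4 = 24, finish 24.
Without Caterer→RSVPs, RSVPs's earliest start moves from 7 to 0.
New critical path: Caterer→Invites = 7+15 = 22 ⇒ 22 days.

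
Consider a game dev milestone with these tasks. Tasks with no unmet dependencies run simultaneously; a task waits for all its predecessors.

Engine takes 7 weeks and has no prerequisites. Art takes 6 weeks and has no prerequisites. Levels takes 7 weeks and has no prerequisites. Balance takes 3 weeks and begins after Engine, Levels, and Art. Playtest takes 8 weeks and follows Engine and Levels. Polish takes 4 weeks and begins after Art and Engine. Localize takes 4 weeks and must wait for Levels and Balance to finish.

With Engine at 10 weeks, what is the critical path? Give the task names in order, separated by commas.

Engine, Playtest

Baseline: Engine→Playtest = 7+8 = 15 → 15 weeks.
Engine lies on that path, so at 10 weeks the path becomes 18 weeks.
No other chain overtakes it, so the finish is 18 weeks.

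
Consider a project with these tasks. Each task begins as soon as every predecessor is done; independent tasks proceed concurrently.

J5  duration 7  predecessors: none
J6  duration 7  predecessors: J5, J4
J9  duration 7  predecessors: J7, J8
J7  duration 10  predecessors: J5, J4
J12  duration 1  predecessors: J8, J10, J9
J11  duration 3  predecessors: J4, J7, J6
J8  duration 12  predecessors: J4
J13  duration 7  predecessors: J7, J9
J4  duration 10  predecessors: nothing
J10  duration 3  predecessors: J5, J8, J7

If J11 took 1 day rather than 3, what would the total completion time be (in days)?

36

Critical path before the change: J4→J8→J9→J13 = 10+12+7+7 = 36 giving 36 days.
The longest path through J11 is only 23 days, so J11 has float 13.
The critical path is still J4→J8→J9→J13; finish is now 36 days.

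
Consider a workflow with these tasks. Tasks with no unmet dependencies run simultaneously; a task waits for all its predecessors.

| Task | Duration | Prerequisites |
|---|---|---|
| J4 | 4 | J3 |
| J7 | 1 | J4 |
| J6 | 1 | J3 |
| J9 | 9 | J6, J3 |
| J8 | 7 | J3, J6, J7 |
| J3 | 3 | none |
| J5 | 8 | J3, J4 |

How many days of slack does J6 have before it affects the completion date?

The longest chain is J3→J4→J5 = 3+4+8 = 15; overall finish 15 days.
Longest path through J6: 13 days (earliest finish 4, latest finish 6).
Slack of J6 = 5 − 3 = 2 days.

2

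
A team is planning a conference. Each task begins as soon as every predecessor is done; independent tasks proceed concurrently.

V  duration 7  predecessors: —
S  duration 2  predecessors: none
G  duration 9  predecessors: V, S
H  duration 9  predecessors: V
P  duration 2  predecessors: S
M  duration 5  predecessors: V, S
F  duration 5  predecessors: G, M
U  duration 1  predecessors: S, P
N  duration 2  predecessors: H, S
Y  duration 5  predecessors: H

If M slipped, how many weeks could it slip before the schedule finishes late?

Critical path: V→G→F = 7+9+5 = 21, so the finish is 21 weeks.
M finishes as early as 12 and must finish by 16.
Slack of M = 11 − 7 = 4 weeks.

4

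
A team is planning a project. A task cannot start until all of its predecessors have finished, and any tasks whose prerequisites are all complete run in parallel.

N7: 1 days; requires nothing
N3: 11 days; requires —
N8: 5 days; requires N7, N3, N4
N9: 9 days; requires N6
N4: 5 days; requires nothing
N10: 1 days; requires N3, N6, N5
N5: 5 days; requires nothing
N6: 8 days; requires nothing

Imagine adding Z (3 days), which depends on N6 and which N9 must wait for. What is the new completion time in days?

20

Originally the plan takes 17 days.
With Z inserted, N9 now waits for max(N6, Z).
New critical path: N6→Z→N9 = 8+3+9 = 20 ⇒ 20 days.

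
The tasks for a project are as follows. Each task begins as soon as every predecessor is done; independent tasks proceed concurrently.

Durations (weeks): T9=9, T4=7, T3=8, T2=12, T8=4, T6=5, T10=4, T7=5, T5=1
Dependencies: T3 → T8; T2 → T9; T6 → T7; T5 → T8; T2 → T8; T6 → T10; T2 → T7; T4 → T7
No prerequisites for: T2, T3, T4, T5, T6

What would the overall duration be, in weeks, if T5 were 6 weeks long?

21

Baseline: T2→T9 = 12+9 = 21 → 21 weeks.
T5 has 16 weeks of float (longest path through it is 5).
That remains the longest chain; total 21 weeks.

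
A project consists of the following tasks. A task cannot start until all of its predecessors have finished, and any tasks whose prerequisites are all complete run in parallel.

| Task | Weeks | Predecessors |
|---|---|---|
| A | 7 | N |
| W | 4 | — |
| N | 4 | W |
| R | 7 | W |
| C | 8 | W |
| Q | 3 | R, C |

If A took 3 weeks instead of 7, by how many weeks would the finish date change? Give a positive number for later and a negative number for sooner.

Critical path before the change: W→N→A = 4+4+7 = 15 giving 15 weeks.
Since A is critical, the -4 change carries straight to that chain (now 11 weeks).
New critical path: W→C→Q = 4+8+3 = 15 ⇒ 15 weeks.
Change in finish: 15 − 15 = +0 weeks.

0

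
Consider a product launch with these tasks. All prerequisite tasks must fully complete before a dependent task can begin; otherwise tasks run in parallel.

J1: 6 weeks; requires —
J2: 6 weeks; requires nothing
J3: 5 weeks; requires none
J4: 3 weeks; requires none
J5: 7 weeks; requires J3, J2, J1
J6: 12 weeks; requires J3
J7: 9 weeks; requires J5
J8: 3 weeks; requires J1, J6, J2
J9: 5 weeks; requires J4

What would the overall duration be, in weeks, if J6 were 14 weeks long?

22

The binding path is J1→J5→J7 = 6+7+9 = 22; finish at 22 weeks.
The longest path through J6 is only 20 weeks, so J6 has float 2.
No other chain overtakes it, so the finish is 22 weeks.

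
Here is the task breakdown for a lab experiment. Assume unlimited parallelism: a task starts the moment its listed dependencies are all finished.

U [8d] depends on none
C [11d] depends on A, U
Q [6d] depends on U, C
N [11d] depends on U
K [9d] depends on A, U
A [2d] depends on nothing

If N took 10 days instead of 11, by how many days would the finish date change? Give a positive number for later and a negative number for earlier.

The binding path is U→C→Q = 8+11+6 = 25; finish at 25 days.
N has 6 days of float (longest path through it is 19).
No other chain overtakes it, so the finish is 25 days.
Change in finish: 25 − 25 = +0 days.

0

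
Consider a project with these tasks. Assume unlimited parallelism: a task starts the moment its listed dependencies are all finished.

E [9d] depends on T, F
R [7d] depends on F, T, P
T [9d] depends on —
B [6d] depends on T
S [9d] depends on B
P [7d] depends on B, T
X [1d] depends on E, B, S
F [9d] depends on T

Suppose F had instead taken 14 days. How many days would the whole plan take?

Critical path before the change: T→B→P→R = 9+6+7+7 = 29 giving 29 days.
F has 1 day of float (longest path through it is 28).
Now T→F→E→X = 9+14+9+1 = 33 is longest, so the finish becomes 33 days.

33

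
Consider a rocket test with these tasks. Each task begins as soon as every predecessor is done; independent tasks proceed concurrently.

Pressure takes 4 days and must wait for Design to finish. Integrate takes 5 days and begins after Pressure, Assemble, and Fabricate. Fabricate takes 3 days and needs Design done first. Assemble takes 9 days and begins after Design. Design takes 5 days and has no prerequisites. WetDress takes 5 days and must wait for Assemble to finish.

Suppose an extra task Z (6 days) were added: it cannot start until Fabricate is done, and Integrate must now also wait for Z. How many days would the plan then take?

Originally the plan takes 19 days.
With Z inserted, Integrate now waits for max(Pressure, Assemble, Fabricate, Z).
New critical path: Design→Fabricate→Z→Integrate = 5+3+6+5 = 19 ⇒ 19 days.

19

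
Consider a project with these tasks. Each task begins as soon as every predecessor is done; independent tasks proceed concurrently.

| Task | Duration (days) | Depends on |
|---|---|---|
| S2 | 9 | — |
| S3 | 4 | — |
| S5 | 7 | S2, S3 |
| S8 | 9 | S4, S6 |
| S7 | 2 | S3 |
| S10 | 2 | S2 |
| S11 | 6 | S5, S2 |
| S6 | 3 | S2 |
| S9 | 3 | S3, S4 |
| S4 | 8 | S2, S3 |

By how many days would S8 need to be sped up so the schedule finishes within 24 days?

Current finish: 26 days; target: 24.
S8 is on every critical path, so each day cut from S8 cuts the finish by one (this holds down to a finish of 22).
Need 26 − 24 = 2 days off S8 → S8 becomes 7 days, finish becomes 24.

2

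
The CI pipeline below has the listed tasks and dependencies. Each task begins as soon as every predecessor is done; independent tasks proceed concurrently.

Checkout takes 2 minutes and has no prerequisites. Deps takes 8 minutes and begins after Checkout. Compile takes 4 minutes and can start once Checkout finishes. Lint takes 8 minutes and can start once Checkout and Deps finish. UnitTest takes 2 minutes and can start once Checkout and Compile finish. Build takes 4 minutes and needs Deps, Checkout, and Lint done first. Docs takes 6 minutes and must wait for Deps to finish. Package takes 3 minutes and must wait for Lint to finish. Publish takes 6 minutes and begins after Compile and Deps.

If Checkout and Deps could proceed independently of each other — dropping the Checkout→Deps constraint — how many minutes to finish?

Original critical path: Checkout→Deps→Lint→Build = 2+8+8+4 = 22 ⇒ 22 minutes.
Without Checkout→Deps, Deps's earliest start moves from 2 to 0.
New critical path: Deps→Lint→Build = 8+8+4 = 20 ⇒ 20 minutes.

20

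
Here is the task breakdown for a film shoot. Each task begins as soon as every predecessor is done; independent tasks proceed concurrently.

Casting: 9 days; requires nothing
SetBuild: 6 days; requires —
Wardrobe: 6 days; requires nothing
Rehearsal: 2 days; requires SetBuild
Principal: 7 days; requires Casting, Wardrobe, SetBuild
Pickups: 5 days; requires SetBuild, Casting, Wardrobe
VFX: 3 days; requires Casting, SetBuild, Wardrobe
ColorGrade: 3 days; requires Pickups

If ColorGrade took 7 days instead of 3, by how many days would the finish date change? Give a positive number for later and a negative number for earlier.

Critical path before the change: Casting→Pickups→ColorGrade = 9+5+3 = 17 giving 17 days.
ColorGrade is on the critical path; changing it to 7 makes that path 21 days.
That remains the longest chain; total 21 days.
Change in finish: 21 − 17 = +4 days.

4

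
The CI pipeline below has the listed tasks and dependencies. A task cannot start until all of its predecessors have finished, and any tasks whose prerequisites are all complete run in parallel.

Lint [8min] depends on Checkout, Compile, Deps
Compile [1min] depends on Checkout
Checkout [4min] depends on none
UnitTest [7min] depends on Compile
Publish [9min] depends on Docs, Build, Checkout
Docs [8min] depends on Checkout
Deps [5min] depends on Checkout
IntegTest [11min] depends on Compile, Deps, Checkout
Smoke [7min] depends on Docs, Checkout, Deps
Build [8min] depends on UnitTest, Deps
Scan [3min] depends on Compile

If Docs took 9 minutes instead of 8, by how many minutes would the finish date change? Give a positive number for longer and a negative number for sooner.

0

Baseline: Checkout→Compile→UnitTest→Build→Publish = 4+1+7+8+9 = 29 → 29 minutes.
Docs is off the critical path — its longest chain is 21 minutes, giving 8 of slack.
The critical path is still Checkout→Compile→UnitTest→Build→Publish; finish is now 29 minutes.
Change in finish: 29 − 29 = +0 minutes.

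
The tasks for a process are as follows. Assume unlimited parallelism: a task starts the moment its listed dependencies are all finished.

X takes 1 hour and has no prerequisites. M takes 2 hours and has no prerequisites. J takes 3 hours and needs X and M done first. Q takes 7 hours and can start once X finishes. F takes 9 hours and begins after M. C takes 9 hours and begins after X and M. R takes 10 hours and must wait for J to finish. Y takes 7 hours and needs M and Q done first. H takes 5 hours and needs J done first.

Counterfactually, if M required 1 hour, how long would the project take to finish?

15

As given, the longest chain is M→J→R = 2+3+10 = 15, so the finish is 15 hours.
M is on the critical path; changing it to 1 makes that path 14 hours.
The binding chain switches to X→Q→Y = 1+7+7 = 15; finish 15 hours.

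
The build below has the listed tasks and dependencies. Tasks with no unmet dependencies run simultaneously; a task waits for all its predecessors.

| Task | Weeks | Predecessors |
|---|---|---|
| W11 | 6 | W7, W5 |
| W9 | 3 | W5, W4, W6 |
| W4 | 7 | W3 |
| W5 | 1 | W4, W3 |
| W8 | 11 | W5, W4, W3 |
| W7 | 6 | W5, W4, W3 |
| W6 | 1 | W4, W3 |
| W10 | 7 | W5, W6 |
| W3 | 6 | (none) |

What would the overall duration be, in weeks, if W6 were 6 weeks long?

26

Baseline: W3→W4→W5→W7→W11 = 6+7+1+6+6 = 26 → 26 weeks.
The longest path through W6 is only 21 weeks, so W6 has float 5.
The critical path is still W3→W4→W5→W7→W11; finish is now 26 weeks.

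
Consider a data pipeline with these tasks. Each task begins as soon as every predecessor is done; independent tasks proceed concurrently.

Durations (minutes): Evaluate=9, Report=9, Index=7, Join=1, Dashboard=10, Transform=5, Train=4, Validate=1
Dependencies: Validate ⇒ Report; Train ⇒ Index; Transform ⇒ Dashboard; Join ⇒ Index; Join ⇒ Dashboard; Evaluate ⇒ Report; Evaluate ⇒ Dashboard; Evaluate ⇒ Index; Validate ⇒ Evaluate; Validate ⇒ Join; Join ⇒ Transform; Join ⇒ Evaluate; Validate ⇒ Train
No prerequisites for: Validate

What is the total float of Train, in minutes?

Critical path: Validate→Join→Evaluate→Dashboard = 1+1+9+10 = 21, so the finish is 21 minutes.
Longest path through Train: 12 minutes (earliest finish 5, latest finish 14).
So Train can slip 14 − 5 = 9 minutes.

9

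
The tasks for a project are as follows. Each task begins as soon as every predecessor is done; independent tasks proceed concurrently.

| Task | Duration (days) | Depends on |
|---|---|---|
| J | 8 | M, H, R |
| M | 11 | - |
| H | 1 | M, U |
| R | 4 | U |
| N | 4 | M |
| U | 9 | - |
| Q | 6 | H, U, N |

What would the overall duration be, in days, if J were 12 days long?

Actual critical path: U→R→J = 9+4+8 = 21 ⇒ 21 days.
J is on the critical path; changing it to 12 makes that path 25 days.
The critical path is still U→R→J; finish is now 25 days.

25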